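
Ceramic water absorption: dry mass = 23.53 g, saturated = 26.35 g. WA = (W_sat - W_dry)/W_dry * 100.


WA = (26.35 - 23.53) / 23.53 * 100 = 11.98%

11.98


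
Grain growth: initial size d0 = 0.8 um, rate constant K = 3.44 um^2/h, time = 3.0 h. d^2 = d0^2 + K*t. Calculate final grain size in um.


d^2 = 0.8^2 + 3.44*3.0 = 10.96
d = sqrt(10.96) = 3.31 um

3.31


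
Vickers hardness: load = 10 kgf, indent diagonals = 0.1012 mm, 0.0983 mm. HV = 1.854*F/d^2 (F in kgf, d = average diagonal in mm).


d_avg = (0.1012+0.0983)/2 = 0.09975 mm
HV = 1.854*10/0.09975^2 = 1863

1863


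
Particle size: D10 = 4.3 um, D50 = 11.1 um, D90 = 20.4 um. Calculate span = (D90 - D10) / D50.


Span = (20.4 - 4.3) / 11.1 = 16.1 / 11.1 = 1.45

1.45


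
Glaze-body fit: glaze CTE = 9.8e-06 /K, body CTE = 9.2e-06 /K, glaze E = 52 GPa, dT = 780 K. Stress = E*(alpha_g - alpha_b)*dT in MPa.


Stress = 52*1000*(9.8e-06 - 9.2e-06)*780 = 24.3 MPa

24.3


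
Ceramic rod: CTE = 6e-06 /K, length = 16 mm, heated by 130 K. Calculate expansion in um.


dL = 6e-06 * 16 * 130 * 1000 = 12.48 um

12.48


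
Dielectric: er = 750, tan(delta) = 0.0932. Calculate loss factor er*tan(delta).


Loss = 750 * 0.0932 = 69.9

69.9


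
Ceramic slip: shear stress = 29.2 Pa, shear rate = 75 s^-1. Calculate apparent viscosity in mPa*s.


eta = tau/gamma * 1000 = 29.2/75 * 1000 = 389.3 mPa*s

389.3


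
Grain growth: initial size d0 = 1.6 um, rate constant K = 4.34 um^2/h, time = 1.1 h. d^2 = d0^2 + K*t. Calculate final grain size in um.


d^2 = 1.6^2 + 4.34*1.1 = 7.334
d = sqrt(7.334) = 2.71 um

2.71


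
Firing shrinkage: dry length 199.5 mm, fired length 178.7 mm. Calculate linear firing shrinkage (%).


FS = (199.5 - 178.7) / 199.5 * 100 = 10.43%

10.43


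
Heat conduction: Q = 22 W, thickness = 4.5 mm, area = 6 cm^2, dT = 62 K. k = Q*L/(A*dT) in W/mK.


k = 22*4.5/1000/(6/10000*62) = 2.66 W/mK

2.66


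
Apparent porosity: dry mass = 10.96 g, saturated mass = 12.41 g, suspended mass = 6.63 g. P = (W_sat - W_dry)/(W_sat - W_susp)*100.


P = (12.41 - 10.96) / (12.41 - 6.63) * 100 = 1.45 / 5.78 * 100 = 25.1%

25.1


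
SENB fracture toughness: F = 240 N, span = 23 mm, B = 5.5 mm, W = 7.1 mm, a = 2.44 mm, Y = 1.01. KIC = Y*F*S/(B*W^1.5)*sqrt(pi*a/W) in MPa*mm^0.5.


KIC = 1.01*240*23/(5.5*7.1^1.5)*sqrt(pi*2.44/7.1) = 55.67

55.67


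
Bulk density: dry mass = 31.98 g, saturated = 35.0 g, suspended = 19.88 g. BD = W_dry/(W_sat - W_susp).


BD = 31.98 / (35.0 - 19.88) = 31.98 / 15.12 = 2.115 g/cm^3

2.115


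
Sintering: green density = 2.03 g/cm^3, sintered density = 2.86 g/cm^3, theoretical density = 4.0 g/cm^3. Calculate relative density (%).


Relative = 2.86 / 4.0 * 100 = 71.5%

71.5


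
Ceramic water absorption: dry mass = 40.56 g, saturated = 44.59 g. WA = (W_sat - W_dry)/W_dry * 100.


WA = (44.59 - 40.56) / 40.56 * 100 = 9.94%

9.94


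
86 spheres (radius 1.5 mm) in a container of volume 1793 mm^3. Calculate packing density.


V_sphere = 4/3*pi*1.5^3 = 14.1372 mm^3
Total V = 86*14.1372 = 1215.7992 mm^3
PD = 1215.7992 / 1793 = 0.678

0.678


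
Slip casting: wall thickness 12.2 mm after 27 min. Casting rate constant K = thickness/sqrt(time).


K = 12.2 / sqrt(27) = 12.2 / 5.1962 = 2.348 mm/min^0.5

2.348


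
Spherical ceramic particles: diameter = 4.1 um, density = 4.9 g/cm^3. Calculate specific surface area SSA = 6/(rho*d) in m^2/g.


SSA = 6 / (4.9 * 4.1) = 0.299 m^2/g

0.299


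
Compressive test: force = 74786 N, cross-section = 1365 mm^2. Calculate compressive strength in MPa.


CS = 74786 / 1365 = 54.8 MPa

54.8


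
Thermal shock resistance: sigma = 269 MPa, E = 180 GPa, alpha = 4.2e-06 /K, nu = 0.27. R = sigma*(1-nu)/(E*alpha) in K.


R = 269*(1-0.27)/(180*1000*4.2e-06) = 260 K

260


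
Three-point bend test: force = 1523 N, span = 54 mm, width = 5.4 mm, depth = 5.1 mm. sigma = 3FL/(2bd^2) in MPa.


sigma = 3*1523*54/(2*5.4*5.1^2) = 878.3 MPa

878.3


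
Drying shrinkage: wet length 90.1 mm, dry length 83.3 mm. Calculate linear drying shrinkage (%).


DS = (90.1 - 83.3) / 90.1 * 100 = 7.55%

7.55


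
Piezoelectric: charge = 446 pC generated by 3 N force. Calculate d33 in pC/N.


d33 = 446 / 3 = 148.7 pC/N

148.7


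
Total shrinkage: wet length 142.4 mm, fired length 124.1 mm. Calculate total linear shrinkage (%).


TS = (142.4 - 124.1) / 142.4 * 100 = 12.85%

12.85


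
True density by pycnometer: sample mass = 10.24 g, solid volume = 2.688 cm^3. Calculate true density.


TD = 10.24 / 2.688 = 3.81 g/cm^3

3.81


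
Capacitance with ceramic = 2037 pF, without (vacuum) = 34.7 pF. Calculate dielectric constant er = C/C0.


er = 2037 / 34.7 = 58.7

58.7


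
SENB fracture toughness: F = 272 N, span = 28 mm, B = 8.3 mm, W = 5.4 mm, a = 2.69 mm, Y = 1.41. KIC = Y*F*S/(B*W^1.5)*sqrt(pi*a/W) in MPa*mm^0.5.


KIC = 1.41*272*28/(8.3*5.4^1.5)*sqrt(pi*2.69/5.4) = 128.98

128.98


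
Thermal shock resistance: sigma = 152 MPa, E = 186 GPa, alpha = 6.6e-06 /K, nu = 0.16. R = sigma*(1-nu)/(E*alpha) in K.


R = 152*(1-0.16)/(186*1000*6.6e-06) = 104 K

104


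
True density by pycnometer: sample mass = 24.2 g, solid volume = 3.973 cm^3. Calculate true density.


TD = 24.2 / 3.973 = 6.091 g/cm^3

6.091


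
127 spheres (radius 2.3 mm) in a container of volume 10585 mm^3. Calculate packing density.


V_sphere = 4/3*pi*2.3^3 = 50.965 mm^3
Total V = 127*50.965 = 6472.555 mm^3
PD = 6472.555 / 10585 = 0.611

0.611


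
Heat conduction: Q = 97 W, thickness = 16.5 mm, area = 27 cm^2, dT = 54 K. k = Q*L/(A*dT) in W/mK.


k = 97*16.5/1000/(27/10000*54) = 10.98 W/mK

10.98


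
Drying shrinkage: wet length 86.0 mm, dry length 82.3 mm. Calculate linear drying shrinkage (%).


DS = (86.0 - 82.3) / 86.0 * 100 = 4.3%

4.3


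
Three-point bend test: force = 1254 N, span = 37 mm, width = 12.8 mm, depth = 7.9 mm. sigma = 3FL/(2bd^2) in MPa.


sigma = 3*1254*37/(2*12.8*7.9^2) = 87.1 MPa

87.1


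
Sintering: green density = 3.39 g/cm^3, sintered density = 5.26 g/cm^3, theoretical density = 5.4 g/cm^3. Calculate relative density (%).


Relative = 5.26 / 5.4 * 100 = 97.4%

97.4


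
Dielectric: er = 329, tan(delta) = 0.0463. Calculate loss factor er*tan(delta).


Loss = 329 * 0.0463 = 15.233

15.233


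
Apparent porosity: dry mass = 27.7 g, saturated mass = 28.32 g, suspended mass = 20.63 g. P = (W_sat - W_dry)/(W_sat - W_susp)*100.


P = (28.32 - 27.7) / (28.32 - 20.63) * 100 = 0.62 / 7.69 * 100 = 8.1%

8.1


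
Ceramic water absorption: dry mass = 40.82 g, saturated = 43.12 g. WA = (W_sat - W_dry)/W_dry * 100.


WA = (43.12 - 40.82) / 40.82 * 100 = 5.63%

5.63


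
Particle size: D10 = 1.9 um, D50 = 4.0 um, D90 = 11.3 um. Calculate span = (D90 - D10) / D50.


Span = (11.3 - 1.9) / 4.0 = 9.4 / 4.0 = 2.35

2.35


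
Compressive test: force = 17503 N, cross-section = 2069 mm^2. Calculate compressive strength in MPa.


CS = 17503 / 2069 = 8.5 MPa

8.5


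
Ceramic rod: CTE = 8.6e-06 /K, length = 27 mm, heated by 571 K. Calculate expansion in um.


dL = 8.6e-06 * 27 * 571 * 1000 = 132.586 um

132.586


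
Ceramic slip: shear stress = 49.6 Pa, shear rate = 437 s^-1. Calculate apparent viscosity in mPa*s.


eta = tau/gamma * 1000 = 49.6/437 * 1000 = 113.5 mPa*s

113.5


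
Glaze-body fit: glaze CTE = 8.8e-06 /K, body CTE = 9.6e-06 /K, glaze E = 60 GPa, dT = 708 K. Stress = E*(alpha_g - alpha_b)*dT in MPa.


Stress = 60*1000*(8.8e-06 - 9.6e-06)*708 = -34.0 MPa

-34.0


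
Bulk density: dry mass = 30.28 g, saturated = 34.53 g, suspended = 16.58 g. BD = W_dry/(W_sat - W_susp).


BD = 30.28 / (34.53 - 16.58) = 30.28 / 17.95 = 1.687 g/cm^3

1.687


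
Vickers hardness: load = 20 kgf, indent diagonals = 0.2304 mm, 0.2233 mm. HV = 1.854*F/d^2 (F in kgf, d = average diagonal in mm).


d_avg = (0.2304+0.2233)/2 = 0.22685 mm
HV = 1.854*20/0.22685^2 = 721

721


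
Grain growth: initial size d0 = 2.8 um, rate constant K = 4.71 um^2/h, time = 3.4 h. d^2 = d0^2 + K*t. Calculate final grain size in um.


d^2 = 2.8^2 + 4.71*3.4 = 23.854
d = sqrt(23.854) = 4.88 um

4.88


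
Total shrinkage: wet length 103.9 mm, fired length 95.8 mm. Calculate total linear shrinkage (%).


TS = (103.9 - 95.8) / 103.9 * 100 = 7.8%

7.8


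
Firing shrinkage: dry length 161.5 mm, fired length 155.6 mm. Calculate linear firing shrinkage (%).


FS = (161.5 - 155.6) / 161.5 * 100 = 3.65%

3.65


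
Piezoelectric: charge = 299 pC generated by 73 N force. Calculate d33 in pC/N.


d33 = 299 / 73 = 4.1 pC/N

4.1


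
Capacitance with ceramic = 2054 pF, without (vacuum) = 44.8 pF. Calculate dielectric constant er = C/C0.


er = 2054 / 44.8 = 45.85

45.85


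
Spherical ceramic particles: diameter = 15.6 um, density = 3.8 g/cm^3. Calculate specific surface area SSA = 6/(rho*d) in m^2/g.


SSA = 6 / (3.8 * 15.6) = 0.101 m^2/g

0.101


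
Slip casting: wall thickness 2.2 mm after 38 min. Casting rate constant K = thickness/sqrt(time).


K = 2.2 / sqrt(38) = 2.2 / 6.1644 = 0.357 mm/min^0.5

0.357


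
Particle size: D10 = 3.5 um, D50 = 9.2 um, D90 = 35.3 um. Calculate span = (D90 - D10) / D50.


Span = (35.3 - 3.5) / 9.2 = 31.8 / 9.2 = 3.457

3.457


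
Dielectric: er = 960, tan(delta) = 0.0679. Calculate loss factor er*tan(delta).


Loss = 960 * 0.0679 = 65.184

65.184


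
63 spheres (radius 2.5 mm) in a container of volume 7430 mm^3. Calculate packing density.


V_sphere = 4/3*pi*2.5^3 = 65.4498 mm^3
Total V = 63*65.4498 = 4123.3374 mm^3
PD = 4123.3374 / 7430 = 0.555

0.555


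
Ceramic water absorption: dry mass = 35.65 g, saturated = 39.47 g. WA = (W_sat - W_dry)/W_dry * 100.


WA = (39.47 - 35.65) / 35.65 * 100 = 10.72%

10.72


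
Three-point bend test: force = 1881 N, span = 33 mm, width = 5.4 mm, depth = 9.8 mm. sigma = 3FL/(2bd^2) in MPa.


sigma = 3*1881*33/(2*5.4*9.8^2) = 179.5 MPa

179.5


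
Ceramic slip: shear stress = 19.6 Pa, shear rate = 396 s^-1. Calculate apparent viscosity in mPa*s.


eta = tau/gamma * 1000 = 19.6/396 * 1000 = 49.5 mPa*s

49.5


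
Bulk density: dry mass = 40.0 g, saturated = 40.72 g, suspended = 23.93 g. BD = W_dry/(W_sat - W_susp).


BD = 40.0 / (40.72 - 23.93) = 40.0 / 16.79 = 2.382 g/cm^3

2.382


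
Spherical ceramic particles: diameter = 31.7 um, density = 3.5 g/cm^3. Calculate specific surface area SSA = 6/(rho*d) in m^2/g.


SSA = 6 / (3.5 * 31.7) = 0.054 m^2/g

0.054


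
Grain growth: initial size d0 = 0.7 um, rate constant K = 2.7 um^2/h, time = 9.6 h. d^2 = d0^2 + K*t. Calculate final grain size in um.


d^2 = 0.7^2 + 2.7*9.6 = 26.41
d = sqrt(26.41) = 5.14 um

5.14


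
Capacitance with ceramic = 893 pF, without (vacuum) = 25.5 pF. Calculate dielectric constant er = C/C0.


er = 893 / 25.5 = 35.02

35.02


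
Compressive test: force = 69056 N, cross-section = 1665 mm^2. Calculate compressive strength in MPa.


CS = 69056 / 1665 = 41.5 MPa

41.5


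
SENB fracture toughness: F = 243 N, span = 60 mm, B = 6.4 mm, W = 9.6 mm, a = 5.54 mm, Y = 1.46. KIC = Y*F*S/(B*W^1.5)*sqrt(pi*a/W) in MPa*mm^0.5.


KIC = 1.46*243*60/(6.4*9.6^1.5)*sqrt(pi*5.54/9.6) = 150.56

150.56


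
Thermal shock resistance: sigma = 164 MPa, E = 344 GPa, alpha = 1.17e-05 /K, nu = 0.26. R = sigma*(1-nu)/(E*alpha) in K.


R = 164*(1-0.26)/(344*1000*1.17e-05) = 30 K

30


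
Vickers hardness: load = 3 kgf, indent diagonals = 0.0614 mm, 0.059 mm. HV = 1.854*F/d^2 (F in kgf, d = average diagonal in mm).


d_avg = (0.0614+0.059)/2 = 0.0602 mm
HV = 1.854*3/0.0602^2 = 1535

1535


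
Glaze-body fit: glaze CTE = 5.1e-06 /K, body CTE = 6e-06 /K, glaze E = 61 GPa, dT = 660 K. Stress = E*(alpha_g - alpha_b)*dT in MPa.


Stress = 61*1000*(5.1e-06 - 6e-06)*660 = -36.2 MPa

-36.2


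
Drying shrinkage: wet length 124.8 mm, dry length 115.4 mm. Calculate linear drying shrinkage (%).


DS = (124.8 - 115.4) / 124.8 * 100 = 7.53%

7.53


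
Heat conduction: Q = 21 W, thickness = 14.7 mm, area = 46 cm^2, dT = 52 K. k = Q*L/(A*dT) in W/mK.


k = 21*14.7/1000/(46/10000*52) = 1.29 W/mK

1.29


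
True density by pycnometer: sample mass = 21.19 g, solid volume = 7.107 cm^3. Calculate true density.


TD = 21.19 / 7.107 = 2.982 g/cm^3

2.982


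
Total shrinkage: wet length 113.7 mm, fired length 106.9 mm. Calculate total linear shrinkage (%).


TS = (113.7 - 106.9) / 113.7 * 100 = 5.98%

5.98


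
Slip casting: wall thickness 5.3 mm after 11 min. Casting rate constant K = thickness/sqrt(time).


K = 5.3 / sqrt(11) = 5.3 / 3.3166 = 1.598 mm/min^0.5

1.598


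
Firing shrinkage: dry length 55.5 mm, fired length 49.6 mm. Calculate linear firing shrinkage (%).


FS = (55.5 - 49.6) / 55.5 * 100 = 10.63%

10.63


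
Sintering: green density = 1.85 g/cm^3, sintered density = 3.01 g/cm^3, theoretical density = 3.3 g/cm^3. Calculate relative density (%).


Relative = 3.01 / 3.3 * 100 = 91.2%

91.2


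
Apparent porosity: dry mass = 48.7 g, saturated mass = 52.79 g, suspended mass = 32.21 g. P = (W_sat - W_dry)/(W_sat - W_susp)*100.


P = (52.79 - 48.7) / (52.79 - 32.21) * 100 = 4.09 / 20.58 * 100 = 19.9%

19.9


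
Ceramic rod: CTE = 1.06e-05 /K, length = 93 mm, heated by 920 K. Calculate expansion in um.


dL = 1.06e-05 * 93 * 920 * 1000 = 906.936 um

906.936


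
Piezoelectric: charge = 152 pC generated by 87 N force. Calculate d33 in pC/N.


d33 = 152 / 87 = 1.7 pC/N

1.7


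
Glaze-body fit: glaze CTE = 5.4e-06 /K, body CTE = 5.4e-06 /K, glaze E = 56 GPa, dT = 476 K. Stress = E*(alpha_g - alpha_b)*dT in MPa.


Stress = 56*1000*(5.4e-06 - 5.4e-06)*476 = 0.0 MPa

0.0


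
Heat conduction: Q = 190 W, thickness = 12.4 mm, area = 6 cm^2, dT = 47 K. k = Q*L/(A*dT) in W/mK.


k = 190*12.4/1000/(6/10000*47) = 83.55 W/mK

83.55


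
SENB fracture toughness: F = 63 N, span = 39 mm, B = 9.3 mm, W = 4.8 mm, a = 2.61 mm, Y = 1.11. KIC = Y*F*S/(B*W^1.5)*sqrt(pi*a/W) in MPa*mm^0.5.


KIC = 1.11*63*39/(9.3*4.8^1.5)*sqrt(pi*2.61/4.8) = 36.45

36.45


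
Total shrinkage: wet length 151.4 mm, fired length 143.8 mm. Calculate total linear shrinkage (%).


TS = (151.4 - 143.8) / 151.4 * 100 = 5.02%

5.02


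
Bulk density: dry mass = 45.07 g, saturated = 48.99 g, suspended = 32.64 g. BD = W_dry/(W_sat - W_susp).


BD = 45.07 / (48.99 - 32.64) = 45.07 / 16.35 = 2.757 g/cm^3

2.757


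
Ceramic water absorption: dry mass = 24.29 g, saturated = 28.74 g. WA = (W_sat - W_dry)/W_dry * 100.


WA = (28.74 - 24.29) / 24.29 * 100 = 18.32%

18.32


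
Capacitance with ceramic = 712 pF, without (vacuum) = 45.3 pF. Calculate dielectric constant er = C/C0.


er = 712 / 45.3 = 15.72

15.72


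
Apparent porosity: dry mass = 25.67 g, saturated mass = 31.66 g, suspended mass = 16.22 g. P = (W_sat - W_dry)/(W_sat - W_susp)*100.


P = (31.66 - 25.67) / (31.66 - 16.22) * 100 = 5.99 / 15.44 * 100 = 38.8%

38.8


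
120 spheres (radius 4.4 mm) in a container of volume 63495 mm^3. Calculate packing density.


V_sphere = 4/3*pi*4.4^3 = 356.8179 mm^3
Total V = 120*356.8179 = 42818.148 mm^3
PD = 42818.148 / 63495 = 0.674

0.674


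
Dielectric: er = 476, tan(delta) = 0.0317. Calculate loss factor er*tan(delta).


Loss = 476 * 0.0317 = 15.089

15.089


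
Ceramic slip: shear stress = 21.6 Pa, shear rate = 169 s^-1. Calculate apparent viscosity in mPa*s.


eta = tau/gamma * 1000 = 21.6/169 * 1000 = 127.8 mPa*s

127.8


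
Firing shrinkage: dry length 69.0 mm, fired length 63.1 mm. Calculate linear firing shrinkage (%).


FS = (69.0 - 63.1) / 69.0 * 100 = 8.55%

8.55


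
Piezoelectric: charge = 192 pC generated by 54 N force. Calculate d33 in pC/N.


d33 = 192 / 54 = 3.6 pC/N

3.6


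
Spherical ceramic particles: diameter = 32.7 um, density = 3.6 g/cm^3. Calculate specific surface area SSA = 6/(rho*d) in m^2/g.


SSA = 6 / (3.6 * 32.7) = 0.051 m^2/g

0.051


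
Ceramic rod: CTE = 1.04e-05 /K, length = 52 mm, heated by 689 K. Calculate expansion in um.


dL = 1.04e-05 * 52 * 689 * 1000 = 372.611 um

372.611


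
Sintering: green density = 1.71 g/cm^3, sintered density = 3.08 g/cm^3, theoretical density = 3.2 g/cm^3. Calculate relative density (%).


Relative = 3.08 / 3.2 * 100 = 96.3%

96.3


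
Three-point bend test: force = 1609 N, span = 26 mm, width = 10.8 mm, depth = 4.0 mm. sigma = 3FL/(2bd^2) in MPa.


sigma = 3*1609*26/(2*10.8*4.0^2) = 363.1 MPa

363.1


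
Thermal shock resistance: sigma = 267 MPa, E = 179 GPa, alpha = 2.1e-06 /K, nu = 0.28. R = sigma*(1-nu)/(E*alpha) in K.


R = 267*(1-0.28)/(179*1000*2.1e-06) = 511 K

511


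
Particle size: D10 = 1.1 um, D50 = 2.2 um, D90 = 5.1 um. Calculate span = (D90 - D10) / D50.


Span = (5.1 - 1.1) / 2.2 = 4.0 / 2.2 = 1.818

1.818


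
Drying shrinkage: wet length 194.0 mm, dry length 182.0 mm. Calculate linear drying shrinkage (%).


DS = (194.0 - 182.0) / 194.0 * 100 = 6.19%

6.19


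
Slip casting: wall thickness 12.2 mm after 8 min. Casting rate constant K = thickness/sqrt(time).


K = 12.2 / sqrt(8) = 12.2 / 2.8284 = 4.313 mm/min^0.5

4.313


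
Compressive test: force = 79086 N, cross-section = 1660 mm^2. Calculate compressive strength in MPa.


CS = 79086 / 1660 = 47.6 MPa

47.6


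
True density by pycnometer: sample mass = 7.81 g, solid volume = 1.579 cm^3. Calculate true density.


TD = 7.81 / 1.579 = 4.946 g/cm^3

4.946


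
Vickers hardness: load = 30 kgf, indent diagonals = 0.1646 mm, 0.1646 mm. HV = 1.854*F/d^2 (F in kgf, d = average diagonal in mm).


d_avg = (0.1646+0.1646)/2 = 0.1646 mm
HV = 1.854*30/0.1646^2 = 2053

2053


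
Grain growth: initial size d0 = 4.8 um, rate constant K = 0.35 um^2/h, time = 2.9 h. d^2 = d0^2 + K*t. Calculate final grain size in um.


d^2 = 4.8^2 + 0.35*2.9 = 24.055
d = sqrt(24.055) = 4.9 um

4.9


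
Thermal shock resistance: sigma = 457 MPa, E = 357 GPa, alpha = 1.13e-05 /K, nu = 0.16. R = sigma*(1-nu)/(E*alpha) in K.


R = 457*(1-0.16)/(357*1000*1.13e-05) = 95 K

95


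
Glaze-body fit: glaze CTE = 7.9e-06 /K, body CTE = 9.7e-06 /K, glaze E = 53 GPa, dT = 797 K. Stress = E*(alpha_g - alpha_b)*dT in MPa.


Stress = 53*1000*(7.9e-06 - 9.7e-06)*797 = -76.0 MPa

-76.0


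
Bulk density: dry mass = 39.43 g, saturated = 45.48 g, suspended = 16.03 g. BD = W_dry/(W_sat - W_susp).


BD = 39.43 / (45.48 - 16.03) = 39.43 / 29.45 = 1.339 g/cm^3

1.339


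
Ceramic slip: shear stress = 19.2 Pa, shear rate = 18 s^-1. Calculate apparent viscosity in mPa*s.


eta = tau/gamma * 1000 = 19.2/18 * 1000 = 1066.7 mPa*s

1066.7


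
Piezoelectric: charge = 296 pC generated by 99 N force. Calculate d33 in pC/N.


d33 = 296 / 99 = 3.0 pC/N

3.0


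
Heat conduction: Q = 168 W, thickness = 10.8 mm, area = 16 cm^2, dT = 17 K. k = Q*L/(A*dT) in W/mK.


k = 168*10.8/1000/(16/10000*17) = 66.71 W/mK

66.71


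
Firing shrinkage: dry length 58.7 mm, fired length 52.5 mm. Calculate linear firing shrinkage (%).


FS = (58.7 - 52.5) / 58.7 * 100 = 10.56%

10.56


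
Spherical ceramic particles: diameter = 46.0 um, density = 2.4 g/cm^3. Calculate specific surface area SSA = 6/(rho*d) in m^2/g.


SSA = 6 / (2.4 * 46.0) = 0.054 m^2/g

0.054


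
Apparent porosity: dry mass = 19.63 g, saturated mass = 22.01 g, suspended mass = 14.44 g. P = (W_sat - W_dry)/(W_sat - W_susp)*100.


P = (22.01 - 19.63) / (22.01 - 14.44) * 100 = 2.38 / 7.57 * 100 = 31.4%

31.4


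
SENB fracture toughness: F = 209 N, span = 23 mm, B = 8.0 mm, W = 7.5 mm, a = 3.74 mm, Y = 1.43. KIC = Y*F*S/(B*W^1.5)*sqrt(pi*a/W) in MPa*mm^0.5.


KIC = 1.43*209*23/(8.0*7.5^1.5)*sqrt(pi*3.74/7.5) = 52.36

52.36


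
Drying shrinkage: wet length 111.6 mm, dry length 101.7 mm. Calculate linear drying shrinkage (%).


DS = (111.6 - 101.7) / 111.6 * 100 = 8.87%

8.87


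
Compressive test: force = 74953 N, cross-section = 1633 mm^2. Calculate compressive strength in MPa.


CS = 74953 / 1633 = 45.9 MPa

45.9


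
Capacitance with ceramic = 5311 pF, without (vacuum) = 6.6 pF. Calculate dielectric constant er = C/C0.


er = 5311 / 6.6 = 804.7

804.7


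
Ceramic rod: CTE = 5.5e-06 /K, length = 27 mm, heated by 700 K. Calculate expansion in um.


dL = 5.5e-06 * 27 * 700 * 1000 = 103.95 um

103.95


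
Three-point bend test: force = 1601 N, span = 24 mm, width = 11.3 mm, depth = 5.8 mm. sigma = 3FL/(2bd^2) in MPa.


sigma = 3*1601*24/(2*11.3*5.8^2) = 151.6 MPa

151.6


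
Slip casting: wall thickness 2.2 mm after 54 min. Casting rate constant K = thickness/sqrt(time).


K = 2.2 / sqrt(54) = 2.2 / 7.3485 = 0.299 mm/min^0.5

0.299


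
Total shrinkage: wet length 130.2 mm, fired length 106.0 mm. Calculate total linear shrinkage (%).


TS = (130.2 - 106.0) / 130.2 * 100 = 18.59%

18.59


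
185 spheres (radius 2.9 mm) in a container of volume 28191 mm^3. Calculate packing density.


V_sphere = 4/3*pi*2.9^3 = 102.1604 mm^3
Total V = 185*102.1604 = 18899.674 mm^3
PD = 18899.674 / 28191 = 0.67

0.67


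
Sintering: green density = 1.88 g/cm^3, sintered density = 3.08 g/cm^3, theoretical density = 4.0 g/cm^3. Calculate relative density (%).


Relative = 3.08 / 4.0 * 100 = 77.0%

77.0


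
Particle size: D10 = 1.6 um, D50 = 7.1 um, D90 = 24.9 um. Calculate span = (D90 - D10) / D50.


Span = (24.9 - 1.6) / 7.1 = 23.3 / 7.1 = 3.282

3.282


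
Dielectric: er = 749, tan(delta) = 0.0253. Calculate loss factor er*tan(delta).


Loss = 749 * 0.0253 = 18.95

18.95


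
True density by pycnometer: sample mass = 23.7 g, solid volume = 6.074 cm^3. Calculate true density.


TD = 23.7 / 6.074 = 3.902 g/cm^3

3.902


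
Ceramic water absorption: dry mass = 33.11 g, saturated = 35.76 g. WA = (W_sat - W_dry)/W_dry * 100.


WA = (35.76 - 33.11) / 33.11 * 100 = 8.0%

8.0


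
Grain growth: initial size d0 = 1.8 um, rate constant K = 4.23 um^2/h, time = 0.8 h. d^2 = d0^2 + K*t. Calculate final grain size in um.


d^2 = 1.8^2 + 4.23*0.8 = 6.624
d = sqrt(6.624) = 2.57 um

2.57


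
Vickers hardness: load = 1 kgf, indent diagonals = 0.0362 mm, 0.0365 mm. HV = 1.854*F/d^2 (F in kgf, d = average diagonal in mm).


d_avg = (0.0362+0.0365)/2 = 0.03635 mm
HV = 1.854*1/0.03635^2 = 1403

1403


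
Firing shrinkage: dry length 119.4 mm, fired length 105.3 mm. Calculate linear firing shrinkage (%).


FS = (119.4 - 105.3) / 119.4 * 100 = 11.81%

11.81


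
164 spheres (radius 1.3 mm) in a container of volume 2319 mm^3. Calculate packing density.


V_sphere = 4/3*pi*1.3^3 = 9.2028 mm^3
Total V = 164*9.2028 = 1509.2592 mm^3
PD = 1509.2592 / 2319 = 0.651

0.651


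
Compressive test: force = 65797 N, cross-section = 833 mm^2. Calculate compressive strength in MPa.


CS = 65797 / 833 = 79.0 MPa

79.0


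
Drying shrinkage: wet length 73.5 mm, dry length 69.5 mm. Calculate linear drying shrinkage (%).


DS = (73.5 - 69.5) / 73.5 * 100 = 5.44%

5.44


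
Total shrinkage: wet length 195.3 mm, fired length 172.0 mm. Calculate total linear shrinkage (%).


TS = (195.3 - 172.0) / 195.3 * 100 = 11.93%

11.93


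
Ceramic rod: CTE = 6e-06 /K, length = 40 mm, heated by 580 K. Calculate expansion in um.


dL = 6e-06 * 40 * 580 * 1000 = 139.2 um

139.2


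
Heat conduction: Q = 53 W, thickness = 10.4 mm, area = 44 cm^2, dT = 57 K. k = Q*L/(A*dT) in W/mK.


k = 53*10.4/1000/(44/10000*57) = 2.2 W/mK

2.2


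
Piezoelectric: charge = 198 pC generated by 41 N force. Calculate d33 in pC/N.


d33 = 198 / 41 = 4.8 pC/N

4.8


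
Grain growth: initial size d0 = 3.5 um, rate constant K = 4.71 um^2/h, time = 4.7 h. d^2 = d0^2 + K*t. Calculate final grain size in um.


d^2 = 3.5^2 + 4.71*4.7 = 34.387
d = sqrt(34.387) = 5.86 um

5.86


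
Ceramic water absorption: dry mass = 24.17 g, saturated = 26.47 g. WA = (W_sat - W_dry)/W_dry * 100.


WA = (26.47 - 24.17) / 24.17 * 100 = 9.52%

9.52


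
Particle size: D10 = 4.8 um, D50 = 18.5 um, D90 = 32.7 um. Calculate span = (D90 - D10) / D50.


Span = (32.7 - 4.8) / 18.5 = 27.9 / 18.5 = 1.508

1.508


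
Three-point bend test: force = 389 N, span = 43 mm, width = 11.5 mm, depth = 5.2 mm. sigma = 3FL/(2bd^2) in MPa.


sigma = 3*389*43/(2*11.5*5.2^2) = 80.7 MPa

80.7


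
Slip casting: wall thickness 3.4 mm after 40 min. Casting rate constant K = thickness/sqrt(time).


K = 3.4 / sqrt(40) = 3.4 / 6.3246 = 0.538 mm/min^0.5

0.538


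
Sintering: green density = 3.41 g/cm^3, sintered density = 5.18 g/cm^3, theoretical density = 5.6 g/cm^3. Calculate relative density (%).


Relative = 5.18 / 5.6 * 100 = 92.5%

92.5


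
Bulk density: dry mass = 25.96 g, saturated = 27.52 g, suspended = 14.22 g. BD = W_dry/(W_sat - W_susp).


BD = 25.96 / (27.52 - 14.22) = 25.96 / 13.3 = 1.952 g/cm^3

1.952


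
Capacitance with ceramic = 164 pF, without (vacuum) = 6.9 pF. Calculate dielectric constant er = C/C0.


er = 164 / 6.9 = 23.77

23.77


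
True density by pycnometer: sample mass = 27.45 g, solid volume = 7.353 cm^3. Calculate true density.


TD = 27.45 / 7.353 = 3.733 g/cm^3

3.733


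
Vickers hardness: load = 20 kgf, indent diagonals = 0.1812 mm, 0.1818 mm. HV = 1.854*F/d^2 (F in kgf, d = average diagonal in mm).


d_avg = (0.1812+0.1818)/2 = 0.1815 mm
HV = 1.854*20/0.1815^2 = 1126

1126


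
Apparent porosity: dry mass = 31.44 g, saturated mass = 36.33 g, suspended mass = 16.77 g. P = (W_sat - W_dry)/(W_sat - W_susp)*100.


P = (36.33 - 31.44) / (36.33 - 16.77) * 100 = 4.89 / 19.56 * 100 = 25.0%

25.0


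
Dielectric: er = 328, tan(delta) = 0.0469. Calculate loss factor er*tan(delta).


Loss = 328 * 0.0469 = 15.383

15.383


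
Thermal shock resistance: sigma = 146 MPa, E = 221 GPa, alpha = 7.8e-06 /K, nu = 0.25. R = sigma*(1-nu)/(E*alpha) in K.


R = 146*(1-0.25)/(221*1000*7.8e-06) = 64 K

64


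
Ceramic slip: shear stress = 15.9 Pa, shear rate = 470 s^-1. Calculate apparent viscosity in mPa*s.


eta = tau/gamma * 1000 = 15.9/470 * 1000 = 33.8 mPa*s

33.8


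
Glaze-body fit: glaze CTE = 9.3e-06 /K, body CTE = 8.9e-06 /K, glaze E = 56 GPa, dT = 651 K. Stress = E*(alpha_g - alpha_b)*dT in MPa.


Stress = 56*1000*(9.3e-06 - 8.9e-06)*651 = 14.6 MPa

14.6


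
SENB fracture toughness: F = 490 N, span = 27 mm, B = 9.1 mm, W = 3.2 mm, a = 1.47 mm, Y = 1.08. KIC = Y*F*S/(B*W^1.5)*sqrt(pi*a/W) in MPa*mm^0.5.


KIC = 1.08*490*27/(9.1*3.2^1.5)*sqrt(pi*1.47/3.2) = 329.52

329.52


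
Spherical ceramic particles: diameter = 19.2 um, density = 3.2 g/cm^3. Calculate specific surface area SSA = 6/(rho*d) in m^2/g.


SSA = 6 / (3.2 * 19.2) = 0.098 m^2/g

0.098


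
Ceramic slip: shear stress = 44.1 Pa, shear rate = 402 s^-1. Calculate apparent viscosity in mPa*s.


eta = tau/gamma * 1000 = 44.1/402 * 1000 = 109.7 mPa*s

109.7


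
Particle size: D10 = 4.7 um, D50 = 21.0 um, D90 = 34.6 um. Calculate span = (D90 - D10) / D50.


Span = (34.6 - 4.7) / 21.0 = 29.9 / 21.0 = 1.424

1.424


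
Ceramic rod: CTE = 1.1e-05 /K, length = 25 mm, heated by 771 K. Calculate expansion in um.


dL = 1.1e-05 * 25 * 771 * 1000 = 212.025 um

212.025


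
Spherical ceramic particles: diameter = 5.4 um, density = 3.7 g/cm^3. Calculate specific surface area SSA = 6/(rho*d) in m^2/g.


SSA = 6 / (3.7 * 5.4) = 0.3 m^2/g

0.3


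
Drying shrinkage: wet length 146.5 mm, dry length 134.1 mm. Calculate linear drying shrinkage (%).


DS = (146.5 - 134.1) / 146.5 * 100 = 8.46%

8.46


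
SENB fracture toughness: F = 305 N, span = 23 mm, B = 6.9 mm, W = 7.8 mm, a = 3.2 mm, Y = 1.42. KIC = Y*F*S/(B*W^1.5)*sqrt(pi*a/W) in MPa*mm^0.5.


KIC = 1.42*305*23/(6.9*7.8^1.5)*sqrt(pi*3.2/7.8) = 75.24

75.24


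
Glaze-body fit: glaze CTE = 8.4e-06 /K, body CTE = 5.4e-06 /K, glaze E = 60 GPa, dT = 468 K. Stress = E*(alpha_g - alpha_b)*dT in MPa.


Stress = 60*1000*(8.4e-06 - 5.4e-06)*468 = 84.2 MPa

84.2


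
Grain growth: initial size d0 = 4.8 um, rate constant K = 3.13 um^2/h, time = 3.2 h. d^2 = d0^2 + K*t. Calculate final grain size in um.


d^2 = 4.8^2 + 3.13*3.2 = 33.056
d = sqrt(33.056) = 5.75 um

5.75


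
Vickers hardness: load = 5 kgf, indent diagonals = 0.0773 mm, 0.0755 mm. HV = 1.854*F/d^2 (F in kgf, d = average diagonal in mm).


d_avg = (0.0773+0.0755)/2 = 0.0764 mm
HV = 1.854*5/0.0764^2 = 1588

1588


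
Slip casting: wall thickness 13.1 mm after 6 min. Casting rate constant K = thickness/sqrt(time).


K = 13.1 / sqrt(6) = 13.1 / 2.4495 = 5.348 mm/min^0.5

5.348


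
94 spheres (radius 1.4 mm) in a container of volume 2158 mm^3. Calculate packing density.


V_sphere = 4/3*pi*1.4^3 = 11.494 mm^3
Total V = 94*11.494 = 1080.436 mm^3
PD = 1080.436 / 2158 = 0.501

0.501


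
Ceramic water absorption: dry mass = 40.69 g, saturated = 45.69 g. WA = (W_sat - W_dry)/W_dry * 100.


WA = (45.69 - 40.69) / 40.69 * 100 = 12.29%

12.29


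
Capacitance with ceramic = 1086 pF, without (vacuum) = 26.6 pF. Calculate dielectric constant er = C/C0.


er = 1086 / 26.6 = 40.83

40.83


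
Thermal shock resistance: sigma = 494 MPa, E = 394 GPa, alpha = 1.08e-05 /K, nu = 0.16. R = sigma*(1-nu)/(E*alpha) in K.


R = 494*(1-0.16)/(394*1000*1.08e-05) = 98 K

98


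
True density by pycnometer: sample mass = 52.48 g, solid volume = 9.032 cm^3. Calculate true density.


TD = 52.48 / 9.032 = 5.81 g/cm^3

5.81


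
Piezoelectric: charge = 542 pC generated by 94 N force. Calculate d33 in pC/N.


d33 = 542 / 94 = 5.8 pC/N

5.8


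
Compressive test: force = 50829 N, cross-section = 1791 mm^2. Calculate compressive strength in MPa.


CS = 50829 / 1791 = 28.4 MPa

28.4


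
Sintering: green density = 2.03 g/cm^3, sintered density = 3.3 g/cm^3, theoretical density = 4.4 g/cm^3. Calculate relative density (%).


Relative = 3.3 / 4.4 * 100 = 75.0%

75.0


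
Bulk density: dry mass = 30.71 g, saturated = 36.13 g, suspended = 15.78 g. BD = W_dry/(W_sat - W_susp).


BD = 30.71 / (36.13 - 15.78) = 30.71 / 20.35 = 1.509 g/cm^3

1.509


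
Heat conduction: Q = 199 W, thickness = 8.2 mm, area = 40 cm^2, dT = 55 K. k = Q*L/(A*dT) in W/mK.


k = 199*8.2/1000/(40/10000*55) = 7.42 W/mK

7.42


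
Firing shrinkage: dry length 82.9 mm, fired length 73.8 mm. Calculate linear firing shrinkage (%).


FS = (82.9 - 73.8) / 82.9 * 100 = 10.98%

10.98


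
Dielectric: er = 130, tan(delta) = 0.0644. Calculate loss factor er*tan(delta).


Loss = 130 * 0.0644 = 8.372

8.372


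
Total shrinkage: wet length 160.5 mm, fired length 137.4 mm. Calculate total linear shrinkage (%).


TS = (160.5 - 137.4) / 160.5 * 100 = 14.39%

14.39


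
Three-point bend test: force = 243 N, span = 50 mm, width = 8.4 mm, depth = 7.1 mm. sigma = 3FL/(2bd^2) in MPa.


sigma = 3*243*50/(2*8.4*7.1^2) = 43.0 MPa

43.0


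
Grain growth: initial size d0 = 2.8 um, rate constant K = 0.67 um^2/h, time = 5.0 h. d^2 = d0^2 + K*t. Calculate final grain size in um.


d^2 = 2.8^2 + 0.67*5.0 = 11.19
d = sqrt(11.19) = 3.35 um

3.35


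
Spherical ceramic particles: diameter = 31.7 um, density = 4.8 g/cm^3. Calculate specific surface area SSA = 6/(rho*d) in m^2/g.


SSA = 6 / (4.8 * 31.7) = 0.039 m^2/g

0.039


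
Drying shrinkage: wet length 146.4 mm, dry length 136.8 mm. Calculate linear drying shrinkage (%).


DS = (146.4 - 136.8) / 146.4 * 100 = 6.56%

6.56


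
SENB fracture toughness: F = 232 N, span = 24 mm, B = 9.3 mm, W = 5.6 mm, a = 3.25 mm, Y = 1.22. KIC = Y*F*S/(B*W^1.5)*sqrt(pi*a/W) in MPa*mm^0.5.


KIC = 1.22*232*24/(9.3*5.6^1.5)*sqrt(pi*3.25/5.6) = 74.42

74.42


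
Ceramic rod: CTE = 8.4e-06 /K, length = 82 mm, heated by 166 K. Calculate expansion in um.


dL = 8.4e-06 * 82 * 166 * 1000 = 114.341 um

114.341


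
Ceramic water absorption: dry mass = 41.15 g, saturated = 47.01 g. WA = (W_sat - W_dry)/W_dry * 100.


WA = (47.01 - 41.15) / 41.15 * 100 = 14.24%

14.24


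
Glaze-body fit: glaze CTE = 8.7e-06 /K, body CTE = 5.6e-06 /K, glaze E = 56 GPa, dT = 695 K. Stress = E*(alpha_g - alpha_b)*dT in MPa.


Stress = 56*1000*(8.7e-06 - 5.6e-06)*695 = 120.7 MPa

120.7


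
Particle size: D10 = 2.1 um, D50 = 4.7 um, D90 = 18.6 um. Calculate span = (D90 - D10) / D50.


Span = (18.6 - 2.1) / 4.7 = 16.5 / 4.7 = 3.511

3.511


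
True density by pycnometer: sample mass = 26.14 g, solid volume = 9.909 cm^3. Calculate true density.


TD = 26.14 / 9.909 = 2.638 g/cm^3

2.638


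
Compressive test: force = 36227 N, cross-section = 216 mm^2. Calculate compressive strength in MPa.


CS = 36227 / 216 = 167.7 MPa

167.7


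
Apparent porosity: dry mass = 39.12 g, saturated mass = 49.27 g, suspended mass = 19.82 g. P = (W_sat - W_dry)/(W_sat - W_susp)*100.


P = (49.27 - 39.12) / (49.27 - 19.82) * 100 = 10.15 / 29.45 * 100 = 34.5%

34.5


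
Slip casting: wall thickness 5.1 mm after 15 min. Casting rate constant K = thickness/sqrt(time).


K = 5.1 / sqrt(15) = 5.1 / 3.873 = 1.317 mm/min^0.5

1.317


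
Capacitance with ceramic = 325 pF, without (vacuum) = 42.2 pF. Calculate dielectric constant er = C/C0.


er = 325 / 42.2 = 7.7

7.7


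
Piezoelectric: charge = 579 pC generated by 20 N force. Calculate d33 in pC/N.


d33 = 579 / 20 = 29.0 pC/N

29.0


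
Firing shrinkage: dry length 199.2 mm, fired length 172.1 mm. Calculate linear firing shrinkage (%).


FS = (199.2 - 172.1) / 199.2 * 100 = 13.6%

13.6


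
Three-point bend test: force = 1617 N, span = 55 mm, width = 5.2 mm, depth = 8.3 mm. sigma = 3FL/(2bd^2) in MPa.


sigma = 3*1617*55/(2*5.2*8.3^2) = 372.4 MPa

372.4


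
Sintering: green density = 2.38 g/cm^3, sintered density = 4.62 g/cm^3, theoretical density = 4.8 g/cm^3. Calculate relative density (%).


Relative = 4.62 / 4.8 * 100 = 96.3%

96.3


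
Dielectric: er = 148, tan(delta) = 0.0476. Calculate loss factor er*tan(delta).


Loss = 148 * 0.0476 = 7.045

7.045


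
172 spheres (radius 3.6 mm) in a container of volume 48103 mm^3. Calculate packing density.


V_sphere = 4/3*pi*3.6^3 = 195.4322 mm^3
Total V = 172*195.4322 = 33614.3384 mm^3
PD = 33614.3384 / 48103 = 0.699

0.699


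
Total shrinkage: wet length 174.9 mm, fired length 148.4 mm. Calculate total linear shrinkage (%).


TS = (174.9 - 148.4) / 174.9 * 100 = 15.15%

15.15


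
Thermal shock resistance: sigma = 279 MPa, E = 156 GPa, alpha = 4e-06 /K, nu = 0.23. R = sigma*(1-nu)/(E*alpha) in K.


R = 279*(1-0.23)/(156*1000*4e-06) = 344 K

344


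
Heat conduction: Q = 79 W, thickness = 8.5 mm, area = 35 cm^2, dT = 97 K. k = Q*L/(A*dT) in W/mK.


k = 79*8.5/1000/(35/10000*97) = 1.98 W/mK

1.98


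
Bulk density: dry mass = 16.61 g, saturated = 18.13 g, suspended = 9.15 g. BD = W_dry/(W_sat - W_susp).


BD = 16.61 / (18.13 - 9.15) = 16.61 / 8.98 = 1.85 g/cm^3

1.85


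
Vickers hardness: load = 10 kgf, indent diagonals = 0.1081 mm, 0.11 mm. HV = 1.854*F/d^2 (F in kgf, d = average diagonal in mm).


d_avg = (0.1081+0.11)/2 = 0.10905 mm
HV = 1.854*10/0.10905^2 = 1559

1559


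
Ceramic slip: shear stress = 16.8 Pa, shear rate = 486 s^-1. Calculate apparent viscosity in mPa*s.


eta = tau/gamma * 1000 = 16.8/486 * 1000 = 34.6 mPa*s

34.6


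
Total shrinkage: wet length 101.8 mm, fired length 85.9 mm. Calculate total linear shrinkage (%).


TS = (101.8 - 85.9) / 101.8 * 100 = 15.62%

15.62


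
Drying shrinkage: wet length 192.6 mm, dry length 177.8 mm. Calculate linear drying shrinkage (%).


DS = (192.6 - 177.8) / 192.6 * 100 = 7.68%

7.68


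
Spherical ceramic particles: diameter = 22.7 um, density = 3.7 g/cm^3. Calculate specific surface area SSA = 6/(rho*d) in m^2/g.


SSA = 6 / (3.7 * 22.7) = 0.071 m^2/g

0.071


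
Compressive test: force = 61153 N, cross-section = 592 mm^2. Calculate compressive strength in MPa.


CS = 61153 / 592 = 103.3 MPa

103.3


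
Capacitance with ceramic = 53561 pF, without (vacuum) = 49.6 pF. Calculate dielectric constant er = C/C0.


er = 53561 / 49.6 = 1079.86

1079.86


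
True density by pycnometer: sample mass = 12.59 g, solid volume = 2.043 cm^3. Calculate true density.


TD = 12.59 / 2.043 = 6.163 g/cm^3

6.163


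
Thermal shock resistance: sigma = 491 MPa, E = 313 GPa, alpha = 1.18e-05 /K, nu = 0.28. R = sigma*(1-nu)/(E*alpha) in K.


R = 491*(1-0.28)/(313*1000*1.18e-05) = 96 K

96


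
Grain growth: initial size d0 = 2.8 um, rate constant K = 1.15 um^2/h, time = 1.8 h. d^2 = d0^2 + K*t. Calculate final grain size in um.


d^2 = 2.8^2 + 1.15*1.8 = 9.91
d = sqrt(9.91) = 3.15 um

3.15


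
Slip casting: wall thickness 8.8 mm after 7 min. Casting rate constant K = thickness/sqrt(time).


K = 8.8 / sqrt(7) = 8.8 / 2.6458 = 3.326 mm/min^0.5

3.326


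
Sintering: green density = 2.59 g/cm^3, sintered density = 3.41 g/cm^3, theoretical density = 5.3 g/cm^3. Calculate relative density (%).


Relative = 3.41 / 5.3 * 100 = 64.3%

64.3


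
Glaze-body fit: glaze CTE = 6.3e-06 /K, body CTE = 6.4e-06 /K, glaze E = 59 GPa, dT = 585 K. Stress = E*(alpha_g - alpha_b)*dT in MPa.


Stress = 59*1000*(6.3e-06 - 6.4e-06)*585 = -3.5 MPa

-3.5


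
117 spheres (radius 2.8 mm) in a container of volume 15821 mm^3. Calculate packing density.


V_sphere = 4/3*pi*2.8^3 = 91.9523 mm^3
Total V = 117*91.9523 = 10758.4191 mm^3
PD = 10758.4191 / 15821 = 0.68

0.68


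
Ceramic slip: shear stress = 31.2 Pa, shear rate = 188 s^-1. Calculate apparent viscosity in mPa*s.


eta = tau/gamma * 1000 = 31.2/188 * 1000 = 166.0 mPa*s

166.0


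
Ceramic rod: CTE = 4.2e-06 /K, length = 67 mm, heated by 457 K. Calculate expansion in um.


dL = 4.2e-06 * 67 * 457 * 1000 = 128.6 um

128.6


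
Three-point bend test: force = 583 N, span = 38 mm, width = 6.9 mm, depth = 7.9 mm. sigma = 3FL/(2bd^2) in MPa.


sigma = 3*583*38/(2*6.9*7.9^2) = 77.2 MPa

77.2


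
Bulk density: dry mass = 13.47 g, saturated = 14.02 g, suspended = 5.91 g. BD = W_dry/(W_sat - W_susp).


BD = 13.47 / (14.02 - 5.91) = 13.47 / 8.11 = 1.661 g/cm^3

1.661


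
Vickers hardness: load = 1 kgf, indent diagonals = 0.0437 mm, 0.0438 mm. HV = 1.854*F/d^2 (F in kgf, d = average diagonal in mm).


d_avg = (0.0437+0.0438)/2 = 0.04375 mm
HV = 1.854*1/0.04375^2 = 969

969


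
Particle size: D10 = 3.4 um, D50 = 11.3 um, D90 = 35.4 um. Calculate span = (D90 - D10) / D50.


Span = (35.4 - 3.4) / 11.3 = 32.0 / 11.3 = 2.832

2.832


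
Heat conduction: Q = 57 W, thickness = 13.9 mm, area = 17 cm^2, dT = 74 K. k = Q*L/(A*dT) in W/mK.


k = 57*13.9/1000/(17/10000*74) = 6.3 W/mK

6.3


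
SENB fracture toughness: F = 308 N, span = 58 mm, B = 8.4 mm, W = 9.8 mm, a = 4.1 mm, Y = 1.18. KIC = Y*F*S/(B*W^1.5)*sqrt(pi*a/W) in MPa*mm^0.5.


KIC = 1.18*308*58/(8.4*9.8^1.5)*sqrt(pi*4.1/9.8) = 93.78

93.78


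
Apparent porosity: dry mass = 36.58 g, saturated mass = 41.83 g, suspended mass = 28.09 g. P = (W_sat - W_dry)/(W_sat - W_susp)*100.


P = (41.83 - 36.58) / (41.83 - 28.09) * 100 = 5.25 / 13.74 * 100 = 38.2%

38.2


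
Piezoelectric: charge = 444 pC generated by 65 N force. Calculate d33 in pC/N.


d33 = 444 / 65 = 6.8 pC/N

6.8


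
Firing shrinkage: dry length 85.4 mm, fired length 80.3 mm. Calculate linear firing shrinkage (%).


FS = (85.4 - 80.3) / 85.4 * 100 = 5.97%

5.97
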